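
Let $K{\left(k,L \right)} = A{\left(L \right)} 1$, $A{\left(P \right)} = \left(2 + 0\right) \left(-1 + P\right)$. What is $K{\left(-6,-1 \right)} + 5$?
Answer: $1$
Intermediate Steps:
$A{\left(P \right)} = -2 + 2 P$ ($A{\left(P \right)} = 2 \left(-1 + P\right) = -2 + 2 P$)
$K{\left(k,L \right)} = -2 + 2 L$ ($K{\left(k,L \right)} = \left(-2 + 2 L\right) 1 = -2 + 2 L$)
$K{\left(-6,-1 \right)} + 5 = \left(-2 + 2 \left(-1\right)\right) + 5 = \left(-2 - 2\right) + 5 = -4 + 5 = 1$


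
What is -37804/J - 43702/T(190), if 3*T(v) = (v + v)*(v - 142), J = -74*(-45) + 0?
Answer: -18768799/1012320 ≈ -18.540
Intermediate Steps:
J = 3330 (J = 3330 + 0 = 3330)
T(v) = 2*v*(-142 + v)/3 (T(v) = ((v + v)*(v - 142))/3 = ((2*v)*(-142 + v))/3 = (2*v*(-142 + v))/3 = 2*v*(-142 + v)/3)
-37804/J - 43702/T(190) = -37804/3330 - 43702*3/(380*(-142 + 190)) = -37804*1/3330 - 43702/((⅔)*190*48) = -18902/1665 - 43702/6080 = -18902/1665 - 43702*1/6080 = -18902/1665 - 21851/3040 = -18768799/1012320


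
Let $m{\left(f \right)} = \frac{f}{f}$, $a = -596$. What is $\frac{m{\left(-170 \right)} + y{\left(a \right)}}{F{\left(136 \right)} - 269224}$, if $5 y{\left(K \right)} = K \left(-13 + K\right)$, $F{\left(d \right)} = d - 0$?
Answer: $- \frac{362969}{1345440} \approx -0.26978$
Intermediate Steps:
$F{\left(d \right)} = d$ ($F{\left(d \right)} = d + 0 = d$)
$m{\left(f \right)} = 1$
$y{\left(K \right)} = \frac{K \left(-13 + K\right)}{5}$
$\frac{m{\left(-170 \right)} + y{\left(a \right)}}{F{\left(136 \right)} - 269224} = \frac{1 + \frac{1}{5} \left(-596\right) \left(-13 - 596\right)}{136 - 269224} = \frac{1 + \frac{1}{5} \left(-596\right) \left(-609\right)}{-269088} = \left(1 + \frac{362964}{5}\right) \left(- \frac{1}{269088}\right) = \frac{362969}{5} \left(- \frac{1}{269088}\right) = - \frac{362969}{1345440}$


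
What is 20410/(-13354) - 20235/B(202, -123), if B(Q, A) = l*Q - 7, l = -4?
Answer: 25358404/1088351 ≈ 23.300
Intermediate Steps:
B(Q, A) = -7 - 4*Q (B(Q, A) = -4*Q - 7 = -7 - 4*Q)
20410/(-13354) - 20235/B(202, -123) = 20410/(-13354) - 20235/(-7 - 4*202) = 20410*(-1/13354) - 20235/(-7 - 808) = -10205/6677 - 20235/(-815) = -10205/6677 - 20235*(-1/815) = -10205/6677 + 4047/163 = 25358404/1088351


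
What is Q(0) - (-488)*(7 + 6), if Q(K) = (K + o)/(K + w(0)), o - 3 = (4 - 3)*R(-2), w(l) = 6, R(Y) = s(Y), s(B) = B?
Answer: 38065/6 ≈ 6344.2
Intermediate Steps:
R(Y) = Y
o = 1 (o = 3 + (4 - 3)*(-2) = 3 + 1*(-2) = 3 - 2 = 1)
Q(K) = (1 + K)/(6 + K) (Q(K) = (K + 1)/(K + 6) = (1 + K)/(6 + K))
Q(0) - (-488)*(7 + 6) = (1 + 0)/(6 + 0) - (-488)*(7 + 6) = 1/6 - (-488)*13 = (⅙)*1 - 244*(-26) = ⅙ + 6344 = 38065/6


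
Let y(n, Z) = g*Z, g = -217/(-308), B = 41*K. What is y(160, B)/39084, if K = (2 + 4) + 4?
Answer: 6355/859848 ≈ 0.0073908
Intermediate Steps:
K = 10 (K = 6 + 4 = 10)
B = 410 (B = 41*10 = 410)
g = 31/44 (g = -217*(-1/308) = 31/44 ≈ 0.70455)
y(n, Z) = 31*Z/44
y(160, B)/39084 = ((31/44)*410)/39084 = (6355/22)*(1/39084) = 6355/859848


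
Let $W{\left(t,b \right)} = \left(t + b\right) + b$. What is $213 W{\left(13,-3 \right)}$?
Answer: $1491$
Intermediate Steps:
$W{\left(t,b \right)} = t + 2 b$ ($W{\left(t,b \right)} = \left(b + t\right) + b = t + 2 b$)
$213 W{\left(13,-3 \right)} = 213 \left(13 + 2 \left(-3\right)\right) = 213 \left(13 - 6\right) = 213 \cdot 7 = 1491$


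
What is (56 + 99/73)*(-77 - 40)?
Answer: -489879/73 ≈ -6710.7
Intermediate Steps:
(56 + 99/73)*(-77 - 40) = (56 + 99*(1/73))*(-117) = (56 + 99/73)*(-117) = (4187/73)*(-117) = -489879/73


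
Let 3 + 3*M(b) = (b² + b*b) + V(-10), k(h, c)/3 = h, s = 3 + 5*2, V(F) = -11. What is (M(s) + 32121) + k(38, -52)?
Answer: 32343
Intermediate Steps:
s = 13 (s = 3 + 10 = 13)
k(h, c) = 3*h
M(b) = -14/3 + 2*b²/3 (M(b) = -1 + ((b² + b*b) - 11)/3 = -1 + ((b² + b²) - 11)/3 = -1 + (2*b² - 11)/3 = -1 + (-11 + 2*b²)/3 = -1 + (-11/3 + 2*b²/3) = -14/3 + 2*b²/3)
(M(s) + 32121) + k(38, -52) = ((-14/3 + (⅔)*13²) + 32121) + 3*38 = ((-14/3 + (⅔)*169) + 32121) + 114 = ((-14/3 + 338/3) + 32121) + 114 = (108 + 32121) + 114 = 32229 + 114 = 32343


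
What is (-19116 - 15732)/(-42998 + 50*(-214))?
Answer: 17424/26849 ≈ 0.64896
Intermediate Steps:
(-19116 - 15732)/(-42998 + 50*(-214)) = -34848/(-42998 - 10700) = -34848/(-53698) = -34848*(-1/53698) = 17424/26849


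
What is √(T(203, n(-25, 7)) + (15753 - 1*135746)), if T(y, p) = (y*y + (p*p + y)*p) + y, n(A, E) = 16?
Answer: I*√71237 ≈ 266.9*I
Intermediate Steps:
T(y, p) = y + y² + p*(y + p²) (T(y, p) = (y² + (p² + y)*p) + y = (y² + (y + p²)*p) + y = (y² + p*(y + p²)) + y = y + y² + p*(y + p²))
√(T(203, n(-25, 7)) + (15753 - 1*135746)) = √((203 + 16³ + 203² + 16*203) + (15753 - 1*135746)) = √((203 + 4096 + 41209 + 3248) + (15753 - 135746)) = √(48756 - 119993) = √(-71237) = I*√71237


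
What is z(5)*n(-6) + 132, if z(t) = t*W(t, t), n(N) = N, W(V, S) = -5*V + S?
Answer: 732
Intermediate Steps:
W(V, S) = S - 5*V
z(t) = -4*t² (z(t) = t*(t - 5*t) = t*(-4*t) = -4*t²)
z(5)*n(-6) + 132 = -4*5²*(-6) + 132 = -4*25*(-6) + 132 = -100*(-6) + 132 = 600 + 132 = 732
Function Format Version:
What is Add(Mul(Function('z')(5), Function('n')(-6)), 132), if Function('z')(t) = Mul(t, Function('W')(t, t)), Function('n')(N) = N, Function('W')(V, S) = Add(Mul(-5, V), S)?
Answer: 732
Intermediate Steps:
Function('W')(V, S) = Add(S, Mul(-5, V))
Function('z')(t) = Mul(-4, Pow(t, 2)) (Function('z')(t) = Mul(t, Add(t, Mul(-5, t))) = Mul(t, Mul(-4, t)) = Mul(-4, Pow(t, 2)))
Add(Mul(Function('z')(5), Function('n')(-6)), 132) = Add(Mul(Mul(-4, Pow(5, 2)), -6), 132) = Add(Mul(Mul(-4, 25), -6), 132) = Add(Mul(-100, -6), 132) = Add(600, 132) = 732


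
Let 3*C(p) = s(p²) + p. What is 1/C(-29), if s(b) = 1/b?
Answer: -2523/24388 ≈ -0.10345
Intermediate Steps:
C(p) = p/3 + 1/(3*p²) (C(p) = (1/(p²) + p)/3 = (p⁻² + p)/3 = (p + p⁻²)/3 = p/3 + 1/(3*p²))
1/C(-29) = 1/((⅓)*(1 + (-29)³)/(-29)²) = 1/((⅓)*(1/841)*(1 - 24389)) = 1/((⅓)*(1/841)*(-24388)) = 1/(-24388/2523) = -2523/24388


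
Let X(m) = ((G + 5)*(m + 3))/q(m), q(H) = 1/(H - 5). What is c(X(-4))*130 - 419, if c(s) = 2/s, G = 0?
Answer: -3719/9 ≈ -413.22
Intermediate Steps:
q(H) = 1/(-5 + H)
X(m) = (-5 + m)*(15 + 5*m) (X(m) = ((0 + 5)*(m + 3))/(1/(-5 + m)) = (5*(3 + m))*(-5 + m) = (15 + 5*m)*(-5 + m) = (-5 + m)*(15 + 5*m))
c(X(-4))*130 - 419 = (2/((5*(-5 - 4)*(3 - 4))))*130 - 419 = (2/((5*(-9)*(-1))))*130 - 419 = (2/45)*130 - 419 = 52/9 - 419 = -3719/9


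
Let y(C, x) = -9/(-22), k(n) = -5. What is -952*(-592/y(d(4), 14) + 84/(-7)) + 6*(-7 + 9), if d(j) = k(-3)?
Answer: 12501772/9 ≈ 1.3891e+6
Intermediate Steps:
d(j) = -5
y(C, x) = 9/22 (y(C, x) = -9*(-1/22) = 9/22)
-952*(-592/y(d(4), 14) + 84/(-7)) + 6*(-7 + 9) = -952*(-592/9/22 + 84/(-7)) + 6*(-7 + 9) = -952*(-592*22/9 + 84*(-⅐)) + 6*2 = -952*(-13024/9 - 12) + 12 = -952*(-13132/9) + 12 = 12501664/9 + 12 = 12501772/9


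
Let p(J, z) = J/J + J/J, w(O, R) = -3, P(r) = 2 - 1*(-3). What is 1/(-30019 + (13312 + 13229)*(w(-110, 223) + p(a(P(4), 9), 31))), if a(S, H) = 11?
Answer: -1/56560 ≈ -1.7680e-5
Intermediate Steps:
P(r) = 5 (P(r) = 2 + 3 = 5)
p(J, z) = 2 (p(J, z) = 1 + 1 = 2)
1/(-30019 + (13312 + 13229)*(w(-110, 223) + p(a(P(4), 9), 31))) = 1/(-30019 + (13312 + 13229)*(-3 + 2)) = 1/(-30019 + 26541*(-1)) = 1/(-30019 - 26541) = 1/(-56560) = -1/56560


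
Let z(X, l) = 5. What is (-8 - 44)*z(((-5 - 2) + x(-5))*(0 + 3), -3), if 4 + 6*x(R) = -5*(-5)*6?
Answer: -260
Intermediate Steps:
x(R) = 73/3 (x(R) = -⅔ + (-5*(-5)*6)/6 = -⅔ + (25*6)/6 = -⅔ + (⅙)*150 = -⅔ + 25 = 73/3)
(-8 - 44)*z(((-5 - 2) + x(-5))*(0 + 3), -3) = (-8 - 44)*5 = -52*5 = -260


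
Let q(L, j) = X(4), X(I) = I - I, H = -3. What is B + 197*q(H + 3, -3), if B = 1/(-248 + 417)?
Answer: 1/169 ≈ 0.0059172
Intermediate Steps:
X(I) = 0
q(L, j) = 0
B = 1/169 ≈ 0.0059172
B + 197*q(H + 3, -3) = 1/169 + 197*0 = 1/169 + 0 = 1/169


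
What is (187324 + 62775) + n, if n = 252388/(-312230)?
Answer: 39044079191/156115 ≈ 2.5010e+5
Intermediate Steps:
n = -126194/156115 (n = 252388*(-1/312230) = -126194/156115 ≈ -0.80834)
(187324 + 62775) + n = (187324 + 62775) - 126194/156115 = 250099 - 126194/156115 = 39044079191/156115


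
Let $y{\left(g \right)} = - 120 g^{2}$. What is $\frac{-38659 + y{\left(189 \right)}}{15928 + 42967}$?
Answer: $- \frac{4325179}{58895} \approx -73.439$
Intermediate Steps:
$\frac{-38659 + y{\left(189 \right)}}{15928 + 42967} = \frac{-38659 - 120 \cdot 189^{2}}{15928 + 42967} = \frac{-38659 - 4286520}{58895} = \left(-38659 - 4286520\right) \frac{1}{58895} = \left(-4325179\right) \frac{1}{58895} = - \frac{4325179}{58895}$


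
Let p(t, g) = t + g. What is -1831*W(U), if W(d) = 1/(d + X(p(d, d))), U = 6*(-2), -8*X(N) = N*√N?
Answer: 1831/30 + 1831*I*√6/60 ≈ 61.033 + 74.75*I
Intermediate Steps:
p(t, g) = g + t
X(N) = -N^(3/2)/8 (X(N) = -N*√N/8 = -N^(3/2)/8)
U = -12
W(d) = 1/(d - √2*d^(3/2)/4) (W(d) = 1/(d - (d + d)^(3/2)/8) = 1/(d - 2*√2*d^(3/2)/8) = 1/(d - √2*d^(3/2)/4))
-1831*W(U) = -7324/(4*(-12) - √2*(-12)^(3/2)) = -7324/(-48 - √2*(-24*I*√3)) = -7324/(-48 + 24*I*√6)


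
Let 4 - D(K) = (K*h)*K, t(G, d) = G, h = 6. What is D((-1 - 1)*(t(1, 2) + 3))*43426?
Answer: -16501880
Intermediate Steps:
D(K) = 4 - 6*K² (D(K) = 4 - K*6*K = 4 - 6*K*K = 4 - 6*K²)
D((-1 - 1)*(t(1, 2) + 3))*43426 = (4 - 6*(1 + 3)²*(-1 - 1)²)*43426 = (4 - 6*(-2*4)²)*43426 = (4 - 6*(-8)²)*43426 = (4 - 6*64)*43426 = (4 - 384)*43426 = -380*43426 = -16501880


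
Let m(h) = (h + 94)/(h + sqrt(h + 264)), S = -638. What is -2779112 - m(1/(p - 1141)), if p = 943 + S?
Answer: -512767582694767/184507707 - 157166*sqrt(46126927)/184507707 ≈ -2.7791e+6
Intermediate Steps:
p = 305 (p = 943 - 638 = 305)
m(h) = (94 + h)/(h + sqrt(264 + h))
-2779112 - m(1/(p - 1141)) = -2779112 - (94 + 1/(305 - 1141))/(1/(305 - 1141) + sqrt(264 + 1/(305 - 1141))) = -2779112 - (94 + 1/(-836))/(1/(-836) + sqrt(264 + 1/(-836))) = -2779112 - (94 - 1/836)/(-1/836 + sqrt(264 - 1/836)) = -2779112 - 78583/((-1/836 + sqrt(220703/836))*836) = -2779112 - 78583/((-1/836 + sqrt(46126927)/418)*836) = -2779112 - 78583/(836*(-1/836 + sqrt(46126927)/418))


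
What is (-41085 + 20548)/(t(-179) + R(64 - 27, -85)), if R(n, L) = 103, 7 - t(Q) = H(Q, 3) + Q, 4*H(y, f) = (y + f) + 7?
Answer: -82148/1325 ≈ -61.998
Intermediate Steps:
H(y, f) = 7/4 + f/4 + y/4 (H(y, f) = ((y + f) + 7)/4 = ((f + y) + 7)/4 = (7 + f + y)/4 = 7/4 + f/4 + y/4)
t(Q) = 9/2 - 5*Q/4 (t(Q) = 7 - ((7/4 + (1/4)*3 + Q/4) + Q) = 7 - ((7/4 + 3/4 + Q/4) + Q) = 7 - ((5/2 + Q/4) + Q) = 7 - (5/2 + 5*Q/4) = 7 + (-5/2 - 5*Q/4) = 9/2 - 5*Q/4)
(-41085 + 20548)/(t(-179) + R(64 - 27, -85)) = (-41085 + 20548)/((9/2 - 5/4*(-179)) + 103) = -20537/((9/2 + 895/4) + 103) = -20537/(913/4 + 103) = -20537/1325/4 = -20537*4/1325 = -82148/1325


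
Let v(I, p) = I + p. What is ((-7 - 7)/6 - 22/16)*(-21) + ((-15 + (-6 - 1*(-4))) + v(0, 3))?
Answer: 511/8 ≈ 63.875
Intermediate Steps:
((-7 - 7)/6 - 22/16)*(-21) + ((-15 + (-6 - 1*(-4))) + v(0, 3)) = ((-7 - 7)/6 - 22/16)*(-21) + ((-15 + (-6 - 1*(-4))) + (0 + 3)) = (-14*1/6 - 22*1/16)*(-21) + ((-15 + (-6 + 4)) + 3) = (-7/3 - 11/8)*(-21) + ((-15 - 2) + 3) = -89/24*(-21) + (-17 + 3) = 623/8 - 14 = 511/8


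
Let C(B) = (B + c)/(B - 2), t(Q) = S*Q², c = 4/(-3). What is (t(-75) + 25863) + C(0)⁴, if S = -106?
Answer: -46201331/81 ≈ -5.7039e+5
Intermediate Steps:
c = -4/3 (c = 4*(-⅓) = -4/3 ≈ -1.3333)
t(Q) = -106*Q²
C(B) = (-4/3 + B)/(-2 + B) (C(B) = (B - 4/3)/(B - 2) = (-4/3 + B)/(-2 + B))
(t(-75) + 25863) + C(0)⁴ = (-106*(-75)² + 25863) + ((-4/3 + 0)/(-2 + 0))⁴ = (-106*5625 + 25863) + (-4/3/(-2))⁴ = (-596250 + 25863) + (-½*(-4/3))⁴ = -570387 + (⅔)⁴ = -570387 + 16/81 = -46201331/81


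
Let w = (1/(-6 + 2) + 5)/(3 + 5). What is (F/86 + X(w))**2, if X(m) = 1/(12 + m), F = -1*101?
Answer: 1440278401/1201176964 ≈ 1.1991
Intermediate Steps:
F = -101
w = 19/32 (w = (1/(-4) + 5)/8 = (-1/4 + 5)*(1/8) = (19/4)*(1/8) = 19/32 ≈ 0.59375)
(F/86 + X(w))**2 = (-101/86 + 1/(12 + 19/32))**2 = (-101*1/86 + 1/(403/32))**2 = (-101/86 + 32/403)**2 = (-37951/34658)**2 = 1440278401/1201176964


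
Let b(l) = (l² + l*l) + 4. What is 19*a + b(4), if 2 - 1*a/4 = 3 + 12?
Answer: -952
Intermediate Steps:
b(l) = 4 + 2*l² (b(l) = (l² + l²) + 4 = 2*l² + 4 = 4 + 2*l²)
a = -52 (a = 8 - 4*(3 + 12) = 8 - 4*15 = 8 - 60 = -52)
19*a + b(4) = 19*(-52) + (4 + 2*4²) = -988 + (4 + 2*16) = -988 + (4 + 32) = -988 + 36 = -952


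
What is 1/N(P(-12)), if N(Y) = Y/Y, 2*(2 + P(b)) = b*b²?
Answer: 1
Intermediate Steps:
P(b) = -2 + b³/2 (P(b) = -2 + (b*b²)/2 = -2 + b³/2)
N(Y) = 1
1/N(P(-12)) = 1/1 = 1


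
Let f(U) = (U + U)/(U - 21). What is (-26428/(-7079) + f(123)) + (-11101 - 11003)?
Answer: -2659322157/120343 ≈ -22098.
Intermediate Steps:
f(U) = 2*U/(-21 + U) (f(U) = (2*U)/(-21 + U) = 2*U/(-21 + U))
(-26428/(-7079) + f(123)) + (-11101 - 11003) = (-26428/(-7079) + 2*123/(-21 + 123)) + (-11101 - 11003) = (-26428*(-1/7079) + 2*123/102) - 22104 = (26428/7079 + 2*123*(1/102)) - 22104 = (26428/7079 + 41/17) - 22104 = 739515/120343 - 22104 = -2659322157/120343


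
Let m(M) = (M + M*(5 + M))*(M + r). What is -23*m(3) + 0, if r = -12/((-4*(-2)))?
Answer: -1863/2 ≈ -931.50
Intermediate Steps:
r = -3/2 (r = -12/8 = -12*⅛ = -3/2 ≈ -1.5000)
m(M) = (-3/2 + M)*(M + M*(5 + M)) (m(M) = (M + M*(5 + M))*(M - 3/2) = (M + M*(5 + M))*(-3/2 + M) = (-3/2 + M)*(M + M*(5 + M)))
-23*m(3) + 0 = -23*3*(-18 + 2*3² + 9*3)/2 + 0 = -23*3*(-18 + 2*9 + 27)/2 + 0 = -23*3*(-18 + 18 + 27)/2 + 0 = -23*3*27/2 + 0 = -23*81/2 + 0 = -1863/2 + 0 = -1863/2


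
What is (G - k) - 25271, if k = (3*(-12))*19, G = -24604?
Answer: -49191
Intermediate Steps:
k = -684 (k = -36*19 = -684)
(G - k) - 25271 = (-24604 - 1*(-684)) - 25271 = (-24604 + 684) - 25271 = -23920 - 25271 = -49191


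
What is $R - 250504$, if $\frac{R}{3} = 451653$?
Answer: $1104455$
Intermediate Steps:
$R = 1354959$ ($R = 3 \cdot 451653 = 1354959$)
$R - 250504 = 1354959 - 250504 = 1104455$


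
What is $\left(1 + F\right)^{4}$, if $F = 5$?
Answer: $1296$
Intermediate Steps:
$\left(1 + F\right)^{4} = \left(1 + 5\right)^{4} = 6^{4} = 1296$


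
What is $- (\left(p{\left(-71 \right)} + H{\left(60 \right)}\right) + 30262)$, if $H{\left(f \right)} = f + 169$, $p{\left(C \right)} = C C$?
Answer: $-35532$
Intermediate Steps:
$p{\left(C \right)} = C^{2}$
$H{\left(f \right)} = 169 + f$
$- (\left(p{\left(-71 \right)} + H{\left(60 \right)}\right) + 30262) = - (\left(\left(-71\right)^{2} + \left(169 + 60\right)\right) + 30262) = - (\left(5041 + 229\right) + 30262) = - (5270 + 30262) = \left(-1\right) 35532 = -35532$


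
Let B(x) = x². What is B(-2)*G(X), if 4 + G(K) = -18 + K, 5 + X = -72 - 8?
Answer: -428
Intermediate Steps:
X = -85 (X = -5 + (-72 - 8) = -5 - 80 = -85)
G(K) = -22 + K (G(K) = -4 + (-18 + K) = -22 + K)
B(-2)*G(X) = (-2)²*(-22 - 85) = 4*(-107) = -428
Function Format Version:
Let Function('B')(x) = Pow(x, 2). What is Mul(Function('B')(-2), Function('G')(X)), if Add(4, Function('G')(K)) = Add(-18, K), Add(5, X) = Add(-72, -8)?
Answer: -428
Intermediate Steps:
X = -85 (X = Add(-5, Add(-72, -8)) = Add(-5, -80) = -85)
Function('G')(K) = Add(-22, K) (Function('G')(K) = Add(-4, Add(-18, K)) = Add(-22, K))
Mul(Function('B')(-2), Function('G')(X)) = Mul(Pow(-2, 2), Add(-22, -85)) = Mul(4, -107) = -428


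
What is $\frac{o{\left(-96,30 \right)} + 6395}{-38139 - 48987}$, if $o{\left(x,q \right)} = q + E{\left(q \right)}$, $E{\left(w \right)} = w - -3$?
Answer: $- \frac{3229}{43563} \approx -0.074123$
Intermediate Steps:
$E{\left(w \right)} = 3 + w$ ($E{\left(w \right)} = w + 3 = 3 + w$)
$o{\left(x,q \right)} = 3 + 2 q$ ($o{\left(x,q \right)} = q + \left(3 + q\right) = 3 + 2 q$)
$\frac{o{\left(-96,30 \right)} + 6395}{-38139 - 48987} = \frac{\left(3 + 2 \cdot 30\right) + 6395}{-38139 - 48987} = \frac{\left(3 + 60\right) + 6395}{-87126} = \left(63 + 6395\right) \left(- \frac{1}{87126}\right) = 6458 \left(- \frac{1}{87126}\right) = - \frac{3229}{43563}$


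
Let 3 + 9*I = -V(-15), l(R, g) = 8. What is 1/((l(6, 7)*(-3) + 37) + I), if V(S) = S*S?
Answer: -3/37 ≈ -0.081081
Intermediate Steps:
V(S) = S²
I = -76/3 (I = -⅓ + (-1*(-15)²)/9 = -⅓ + (-1*225)/9 = -⅓ + (⅑)*(-225) = -⅓ - 25 = -76/3 ≈ -25.333)
1/((l(6, 7)*(-3) + 37) + I) = 1/((8*(-3) + 37) - 76/3) = 1/((-24 + 37) - 76/3) = 1/(13 - 76/3) = 1/(-37/3) = -3/37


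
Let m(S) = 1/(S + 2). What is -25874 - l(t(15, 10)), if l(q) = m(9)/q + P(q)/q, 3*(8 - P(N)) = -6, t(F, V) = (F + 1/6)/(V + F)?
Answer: -25916524/1001 ≈ -25891.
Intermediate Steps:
m(S) = 1/(2 + S)
t(F, V) = (1/6 + F)/(F + V) (t(F, V) = (F + 1/6)/(F + V) = (1/6 + F)/(F + V))
P(N) = 10 (P(N) = 8 - 1/3*(-6) = 8 + 2 = 10)
l(q) = 111/(11*q) (l(q) = 1/((2 + 9)*q) + 10/q = 1/(11*q) + 10/q = 111/(11*q))
-25874 - l(t(15, 10)) = -25874 - 111/(11*((1/6 + 15)/(15 + 10))) = -25874 - 111/(11*((91/6)/25)) = -25874 - 111/(11*((1/25)*(91/6))) = -25874 - 111/(11*91/150) = -25874 - 111*150/(11*91) = -25874 - 1*16650/1001 = -25874 - 16650/1001 = -25916524/1001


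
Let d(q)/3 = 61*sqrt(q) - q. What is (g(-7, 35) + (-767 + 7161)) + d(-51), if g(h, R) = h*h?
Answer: 6596 + 183*I*sqrt(51) ≈ 6596.0 + 1306.9*I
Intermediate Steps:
g(h, R) = h**2
d(q) = -3*q + 183*sqrt(q) (d(q) = 3*(61*sqrt(q) - q) = 3*(-q + 61*sqrt(q)) = -3*q + 183*sqrt(q))
(g(-7, 35) + (-767 + 7161)) + d(-51) = ((-7)**2 + (-767 + 7161)) + (-3*(-51) + 183*sqrt(-51)) = (49 + 6394) + (153 + 183*(I*sqrt(51))) = 6443 + (153 + 183*I*sqrt(51)) = 6596 + 183*I*sqrt(51)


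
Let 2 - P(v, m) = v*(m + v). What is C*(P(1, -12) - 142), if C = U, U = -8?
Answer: 1032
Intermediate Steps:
P(v, m) = 2 - v*(m + v)
C = -8
C*(P(1, -12) - 142) = -8*((2 - 1*1² - 1*(-12)*1) - 142) = -8*((2 - 1*1 + 12) - 142) = -8*((2 - 1 + 12) - 142) = -8*(13 - 142) = -8*(-129) = 1032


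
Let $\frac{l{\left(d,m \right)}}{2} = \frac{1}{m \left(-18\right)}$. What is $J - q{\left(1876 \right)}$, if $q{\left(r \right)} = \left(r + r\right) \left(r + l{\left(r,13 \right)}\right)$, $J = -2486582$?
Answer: $- \frac{1114460326}{117} \approx -9.5253 \cdot 10^{6}$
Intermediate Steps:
$l{\left(d,m \right)} = - \frac{1}{9 m}$ ($l{\left(d,m \right)} = 2 \frac{1}{m \left(-18\right)} = 2 \frac{1}{m} \left(- \frac{1}{18}\right) = 2 \left(- \frac{1}{18 m}\right) = - \frac{1}{9 m}$)
$q{\left(r \right)} = 2 r \left(- \frac{1}{117} + r\right)$ ($q{\left(r \right)} = \left(r + r\right) \left(r - \frac{1}{9 \cdot 13}\right) = 2 r \left(r - \frac{1}{117}\right) = 2 r \left(- \frac{1}{117} + r\right)$)
$J - q{\left(1876 \right)} = -2486582 - \frac{2}{117} \cdot 1876 \left(-1 + 117 \cdot 1876\right) = -2486582 - \frac{2}{117} \cdot 1876 \left(-1 + 219492\right) = -2486582 - \frac{2}{117} \cdot 1876 \cdot 219491 = -2486582 - \frac{823530232}{117} = - \frac{1114460326}{117}$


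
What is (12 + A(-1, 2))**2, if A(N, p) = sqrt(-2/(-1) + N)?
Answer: 169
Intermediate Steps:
A(N, p) = sqrt(2 + N) (A(N, p) = sqrt(-2*(-1) + N) = sqrt(2 + N))
(12 + A(-1, 2))**2 = (12 + sqrt(2 - 1))**2 = (12 + sqrt(1))**2 = (12 + 1)**2 = 13**2 = 169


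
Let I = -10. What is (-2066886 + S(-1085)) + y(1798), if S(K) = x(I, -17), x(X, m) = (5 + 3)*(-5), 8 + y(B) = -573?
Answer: -2067507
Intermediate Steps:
y(B) = -581 (y(B) = -8 - 573 = -581)
x(X, m) = -40 (x(X, m) = 8*(-5) = -40)
S(K) = -40
(-2066886 + S(-1085)) + y(1798) = (-2066886 - 40) - 581 = -2066926 - 581 = -2067507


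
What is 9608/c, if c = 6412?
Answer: 2402/1603 ≈ 1.4984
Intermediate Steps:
9608/c = 9608/6412 = 9608*(1/6412) = 2402/1603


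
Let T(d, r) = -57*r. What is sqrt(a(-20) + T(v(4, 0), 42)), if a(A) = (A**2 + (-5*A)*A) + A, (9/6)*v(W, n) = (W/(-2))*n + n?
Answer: 3*I*sqrt(446) ≈ 63.356*I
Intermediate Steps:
v(W, n) = 2*n/3 - W*n/3 (v(W, n) = 2*((W/(-2))*n + n)/3 = 2*((-W/2)*n + n)/3 = 2*(-W*n/2 + n)/3 = 2*(n - W*n/2)/3 = 2*n/3 - W*n/3)
a(A) = A - 4*A**2 (a(A) = (A**2 - 5*A**2) + A = -4*A**2 + A = A - 4*A**2)
sqrt(a(-20) + T(v(4, 0), 42)) = sqrt(-20*(1 - 4*(-20)) - 57*42) = sqrt(-20*(1 + 80) - 2394) = sqrt(-20*81 - 2394) = sqrt(-1620 - 2394) = sqrt(-4014) = 3*I*sqrt(446)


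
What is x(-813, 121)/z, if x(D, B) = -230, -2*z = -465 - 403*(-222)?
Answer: 460/89001 ≈ 0.0051685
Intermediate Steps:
z = -89001/2 (z = -(-465 - 403*(-222))/2 = -(-465 + 89466)/2 = -1/2*89001 = -89001/2 ≈ -44501.)
x(-813, 121)/z = -230/(-89001/2) = -230*(-2/89001) = 460/89001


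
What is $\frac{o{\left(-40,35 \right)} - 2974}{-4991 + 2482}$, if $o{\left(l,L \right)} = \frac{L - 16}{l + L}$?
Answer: $\frac{14889}{12545} \approx 1.1868$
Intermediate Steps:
$o{\left(l,L \right)} = \frac{-16 + L}{L + l}$
$\frac{o{\left(-40,35 \right)} - 2974}{-4991 + 2482} = \frac{\frac{-16 + 35}{35 - 40} - 2974}{-4991 + 2482} = \frac{\frac{1}{-5} \cdot 19 - 2974}{-2509} = \left(\left(- \frac{1}{5}\right) 19 - 2974\right) \left(- \frac{1}{2509}\right) = \left(- \frac{19}{5} - 2974\right) \left(- \frac{1}{2509}\right) = \left(- \frac{14889}{5}\right) \left(- \frac{1}{2509}\right) = \frac{14889}{12545}$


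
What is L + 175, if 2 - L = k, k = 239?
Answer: -62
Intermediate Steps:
L = -237 (L = 2 - 1*239 = 2 - 239 = -237)
L + 175 = -237 + 175 = -62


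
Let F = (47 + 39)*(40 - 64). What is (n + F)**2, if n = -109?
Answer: 4721929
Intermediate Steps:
F = -2064 (F = 86*(-24) = -2064)
(n + F)**2 = (-109 - 2064)**2 = (-2173)**2 = 4721929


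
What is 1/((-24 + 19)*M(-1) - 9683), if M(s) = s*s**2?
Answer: -1/9678 ≈ -0.00010333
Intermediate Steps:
M(s) = s**3
1/((-24 + 19)*M(-1) - 9683) = 1/((-24 + 19)*(-1)**3 - 9683) = 1/(-5*(-1) - 9683) = 1/(5 - 9683) = 1/(-9678) = -1/9678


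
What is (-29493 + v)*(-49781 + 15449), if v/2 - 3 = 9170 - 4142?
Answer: 667105092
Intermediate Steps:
v = 10062 (v = 6 + 2*(9170 - 4142) = 6 + 2*5028 = 6 + 10056 = 10062)
(-29493 + v)*(-49781 + 15449) = (-29493 + 10062)*(-49781 + 15449) = -19431*(-34332) = 667105092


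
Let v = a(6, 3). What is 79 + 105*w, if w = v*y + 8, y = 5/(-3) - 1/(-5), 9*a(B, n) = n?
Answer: 2603/3 ≈ 867.67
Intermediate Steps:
a(B, n) = n/9
v = ⅓ (v = (⅑)*3 = ⅓ ≈ 0.33333)
y = -22/15 (y = 5*(-⅓) - 1*(-⅕) = -5/3 + ⅕ = -22/15 ≈ -1.4667)
w = 338/45 (w = (⅓)*(-22/15) + 8 = -22/45 + 8 = 338/45 ≈ 7.5111)
79 + 105*w = 79 + 105*(338/45) = 79 + 2366/3 = 2603/3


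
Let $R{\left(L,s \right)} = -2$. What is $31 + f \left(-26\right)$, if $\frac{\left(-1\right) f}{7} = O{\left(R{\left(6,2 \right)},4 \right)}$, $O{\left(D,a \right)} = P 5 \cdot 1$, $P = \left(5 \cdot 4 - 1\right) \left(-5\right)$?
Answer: $-86419$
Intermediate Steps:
$P = -95$ ($P = \left(20 - 1\right) \left(-5\right) = 19 \left(-5\right) = -95$)
$O{\left(D,a \right)} = -475$ ($O{\left(D,a \right)} = \left(-95\right) 5 \cdot 1 = \left(-475\right) 1 = -475$)
$f = 3325$ ($f = \left(-7\right) \left(-475\right) = 3325$)
$31 + f \left(-26\right) = 31 + 3325 \left(-26\right) = 31 - 86450 = -86419$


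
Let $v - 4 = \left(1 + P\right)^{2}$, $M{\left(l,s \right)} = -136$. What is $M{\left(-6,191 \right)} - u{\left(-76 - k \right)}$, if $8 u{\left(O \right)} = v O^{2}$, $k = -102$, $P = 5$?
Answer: $-3516$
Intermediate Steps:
$v = 40$ ($v = 4 + \left(1 + 5\right)^{2} = 4 + 6^{2} = 4 + 36 = 40$)
$u{\left(O \right)} = 5 O^{2}$ ($u{\left(O \right)} = \frac{40 O^{2}}{8} = 5 O^{2}$)
$M{\left(-6,191 \right)} - u{\left(-76 - k \right)} = -136 - 5 \left(-76 - -102\right)^{2} = -136 - 5 \left(-76 + 102\right)^{2} = -136 - 5 \cdot 26^{2} = -136 - 5 \cdot 676 = -136 - 3380 = -3516$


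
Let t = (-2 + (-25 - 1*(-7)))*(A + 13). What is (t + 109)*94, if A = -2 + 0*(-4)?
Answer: -10434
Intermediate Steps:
A = -2 (A = -2 + 0 = -2)
t = -220 (t = (-2 + (-25 - 1*(-7)))*(-2 + 13) = (-2 + (-25 + 7))*11 = (-2 - 18)*11 = -20*11 = -220)
(t + 109)*94 = (-220 + 109)*94 = -111*94 = -10434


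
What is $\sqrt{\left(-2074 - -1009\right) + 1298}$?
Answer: $\sqrt{233} \approx 15.264$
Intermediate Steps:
$\sqrt{\left(-2074 - -1009\right) + 1298} = \sqrt{\left(-2074 + 1009\right) + 1298} = \sqrt{-1065 + 1298} = \sqrt{233}$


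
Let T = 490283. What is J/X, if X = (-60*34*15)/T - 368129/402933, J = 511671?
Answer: -101081220075155169/192817140307 ≈ -5.2423e+5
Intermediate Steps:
X = -192817140307/197551200039 (X = (-60*34*15)/490283 - 368129/402933 = -2040*15*(1/490283) - 368129*1/402933 = -30600*1/490283 - 368129/402933 = -30600/490283 - 368129/402933 = -192817140307/197551200039 ≈ -0.97604)
J/X = 511671/(-192817140307/197551200039) = 511671*(-197551200039/192817140307) = -101081220075155169/192817140307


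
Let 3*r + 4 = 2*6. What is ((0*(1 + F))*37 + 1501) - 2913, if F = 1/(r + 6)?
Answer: -1412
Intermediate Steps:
r = 8/3 (r = -4/3 + (2*6)/3 = -4/3 + (1/3)*12 = -4/3 + 4 = 8/3 ≈ 2.6667)
F = 3/26 (F = 1/(8/3 + 6) = 1/(26/3) = 3/26 ≈ 0.11538)
((0*(1 + F))*37 + 1501) - 2913 = ((0*(1 + 3/26))*37 + 1501) - 2913 = ((0*(29/26))*37 + 1501) - 2913 = (0*37 + 1501) - 2913 = (0 + 1501) - 2913 = 1501 - 2913 = -1412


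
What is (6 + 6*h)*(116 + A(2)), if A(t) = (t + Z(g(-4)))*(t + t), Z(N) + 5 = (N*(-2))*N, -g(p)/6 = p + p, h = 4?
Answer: -549840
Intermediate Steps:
g(p) = -12*p (g(p) = -6*(p + p) = -12*p)
Z(N) = -5 - 2*N² (Z(N) = -5 + (N*(-2))*N = -5 + (-2*N)*N = -5 - 2*N²)
A(t) = 2*t*(-4613 + t) (A(t) = (t + (-5 - 2*(-12*(-4))²))*(t + t) = (t + (-5 - 2*48²))*(2*t) = (t + (-5 - 2*2304))*(2*t) = (t + (-5 - 4608))*(2*t) = (t - 4613)*(2*t) = (-4613 + t)*(2*t) = 2*t*(-4613 + t))
(6 + 6*h)*(116 + A(2)) = (6 + 6*4)*(116 + 2*2*(-4613 + 2)) = (6 + 24)*(116 + 2*2*(-4611)) = 30*(116 - 18444) = 30*(-18328) = -549840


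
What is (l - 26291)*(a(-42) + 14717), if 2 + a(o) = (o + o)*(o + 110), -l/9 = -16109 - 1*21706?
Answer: 2827338132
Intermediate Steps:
l = 340335 (l = -9*(-16109 - 1*21706) = -9*(-16109 - 21706) = -9*(-37815) = 340335)
a(o) = -2 + 2*o*(110 + o) (a(o) = -2 + (o + o)*(o + 110) = -2 + (2*o)*(110 + o) = -2 + 2*o*(110 + o))
(l - 26291)*(a(-42) + 14717) = (340335 - 26291)*((-2 + 2*(-42)² + 220*(-42)) + 14717) = 314044*((-2 + 2*1764 - 9240) + 14717) = 314044*((-2 + 3528 - 9240) + 14717) = 314044*(-5714 + 14717) = 314044*9003 = 2827338132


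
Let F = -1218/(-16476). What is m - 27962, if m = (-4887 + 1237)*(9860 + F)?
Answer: -49451659301/1373 ≈ -3.6017e+7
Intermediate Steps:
F = 203/2746 (F = -1218*(-1/16476) = 203/2746 ≈ 0.073926)
m = -49413267475/1373 (m = (-4887 + 1237)*(9860 + 203/2746) = -3650*27075763/2746 = -49413267475/1373 ≈ -3.5989e+7)
m - 27962 = -49413267475/1373 - 27962 = -49451659301/1373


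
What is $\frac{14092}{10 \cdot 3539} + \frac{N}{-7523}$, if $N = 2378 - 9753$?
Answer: $\frac{183507683}{133119485} \approx 1.3785$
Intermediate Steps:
$N = -7375$
$\frac{14092}{10 \cdot 3539} + \frac{N}{-7523} = \frac{14092}{10 \cdot 3539} - \frac{7375}{-7523} = \frac{14092}{35390} - - \frac{7375}{7523} = 14092 \cdot \frac{1}{35390} + \frac{7375}{7523} = \frac{7046}{17695} + \frac{7375}{7523} = \frac{183507683}{133119485}$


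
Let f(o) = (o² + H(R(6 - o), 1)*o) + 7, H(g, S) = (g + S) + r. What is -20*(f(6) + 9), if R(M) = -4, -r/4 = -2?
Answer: -1640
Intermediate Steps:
r = 8 (r = -4*(-2) = 8)
H(g, S) = 8 + S + g (H(g, S) = (g + S) + 8 = (S + g) + 8 = 8 + S + g)
f(o) = 7 + o² + 5*o (f(o) = (o² + (8 + 1 - 4)*o) + 7 = (o² + 5*o) + 7 = 7 + o² + 5*o)
-20*(f(6) + 9) = -20*((7 + 6² + 5*6) + 9) = -20*((7 + 36 + 30) + 9) = -20*(73 + 9) = -20*82 = -1640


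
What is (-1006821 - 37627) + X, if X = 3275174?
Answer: 2230726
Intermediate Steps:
(-1006821 - 37627) + X = (-1006821 - 37627) + 3275174 = -1044448 + 3275174 = 2230726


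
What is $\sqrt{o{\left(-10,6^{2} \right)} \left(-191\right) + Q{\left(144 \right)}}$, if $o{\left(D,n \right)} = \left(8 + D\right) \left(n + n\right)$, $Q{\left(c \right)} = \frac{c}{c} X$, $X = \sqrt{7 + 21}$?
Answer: $\sqrt{27504 + 2 \sqrt{7}} \approx 165.86$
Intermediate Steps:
$X = 2 \sqrt{7}$ ($X = \sqrt{28} = 2 \sqrt{7} \approx 5.2915$)
$Q{\left(c \right)} = 2 \sqrt{7}$ ($Q{\left(c \right)} = \frac{c}{c} 2 \sqrt{7} = 1 \cdot 2 \sqrt{7} = 2 \sqrt{7}$)
$o{\left(D,n \right)} = 2 n \left(8 + D\right)$ ($o{\left(D,n \right)} = \left(8 + D\right) 2 n = 2 n \left(8 + D\right)$)
$\sqrt{o{\left(-10,6^{2} \right)} \left(-191\right) + Q{\left(144 \right)}} = \sqrt{2 \cdot 6^{2} \left(8 - 10\right) \left(-191\right) + 2 \sqrt{7}} = \sqrt{2 \cdot 36 \left(-2\right) \left(-191\right) + 2 \sqrt{7}} = \sqrt{\left(-144\right) \left(-191\right) + 2 \sqrt{7}} = \sqrt{27504 + 2 \sqrt{7}}$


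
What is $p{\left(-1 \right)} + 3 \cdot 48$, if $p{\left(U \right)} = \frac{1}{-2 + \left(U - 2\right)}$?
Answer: $\frac{719}{5} \approx 143.8$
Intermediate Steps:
$p{\left(U \right)} = \frac{1}{-4 + U}$ ($p{\left(U \right)} = \frac{1}{-2 + \left(-2 + U\right)} = \frac{1}{-4 + U}$)
$p{\left(-1 \right)} + 3 \cdot 48 = \frac{1}{-4 - 1} + 3 \cdot 48 = \frac{1}{-5} + 144 = - \frac{1}{5} + 144 = \frac{719}{5}$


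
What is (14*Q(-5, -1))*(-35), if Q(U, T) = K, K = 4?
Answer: -1960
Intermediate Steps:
Q(U, T) = 4
(14*Q(-5, -1))*(-35) = (14*4)*(-35) = 56*(-35) = -1960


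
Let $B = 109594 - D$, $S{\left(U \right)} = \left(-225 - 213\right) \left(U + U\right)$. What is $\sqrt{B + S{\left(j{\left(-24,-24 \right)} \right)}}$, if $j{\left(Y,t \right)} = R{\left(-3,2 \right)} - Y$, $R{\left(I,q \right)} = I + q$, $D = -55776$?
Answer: $\sqrt{145222} \approx 381.08$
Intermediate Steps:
$j{\left(Y,t \right)} = -1 - Y$ ($j{\left(Y,t \right)} = \left(-3 + 2\right) - Y = -1 - Y$)
$S{\left(U \right)} = - 876 U$ ($S{\left(U \right)} = - 438 \cdot 2 U = - 876 U$)
$B = 165370$ ($B = 109594 - -55776 = 109594 + 55776 = 165370$)
$\sqrt{B + S{\left(j{\left(-24,-24 \right)} \right)}} = \sqrt{165370 - 876 \left(-1 - -24\right)} = \sqrt{165370 - 876 \left(-1 + 24\right)} = \sqrt{165370 - 20148} = \sqrt{145222}$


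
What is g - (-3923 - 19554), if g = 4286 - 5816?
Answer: 21947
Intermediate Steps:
g = -1530
g - (-3923 - 19554) = -1530 - (-3923 - 19554) = -1530 - 1*(-23477) = -1530 + 23477 = 21947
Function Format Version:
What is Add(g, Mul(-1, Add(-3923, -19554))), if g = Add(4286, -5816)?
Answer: 21947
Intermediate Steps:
g = -1530
Add(g, Mul(-1, Add(-3923, -19554))) = Add(-1530, Mul(-1, Add(-3923, -19554))) = Add(-1530, Mul(-1, -23477)) = Add(-1530, 23477) = 21947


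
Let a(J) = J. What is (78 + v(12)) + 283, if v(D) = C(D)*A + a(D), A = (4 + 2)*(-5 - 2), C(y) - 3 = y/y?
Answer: 205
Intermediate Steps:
C(y) = 4 (C(y) = 3 + y/y = 3 + 1 = 4)
A = -42 (A = 6*(-7) = -42)
v(D) = -168 + D (v(D) = 4*(-42) + D = -168 + D)
(78 + v(12)) + 283 = (78 + (-168 + 12)) + 283 = (78 - 156) + 283 = -78 + 283 = 205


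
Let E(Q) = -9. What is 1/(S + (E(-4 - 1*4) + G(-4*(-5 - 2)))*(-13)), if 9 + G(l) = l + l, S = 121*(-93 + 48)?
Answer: -1/5939 ≈ -0.00016838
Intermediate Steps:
S = -5445 (S = 121*(-45) = -5445)
G(l) = -9 + 2*l (G(l) = -9 + (l + l) = -9 + 2*l)
1/(S + (E(-4 - 1*4) + G(-4*(-5 - 2)))*(-13)) = 1/(-5445 + (-9 + (-9 + 2*(-4*(-5 - 2))))*(-13)) = 1/(-5445 + (-9 + (-9 + 2*(-4*(-7))))*(-13)) = 1/(-5445 + (-9 + (-9 + 2*28))*(-13)) = 1/(-5445 + (-9 + (-9 + 56))*(-13)) = 1/(-5445 + (-9 + 47)*(-13)) = 1/(-5445 + 38*(-13)) = 1/(-5445 - 494) = 1/(-5939) = -1/5939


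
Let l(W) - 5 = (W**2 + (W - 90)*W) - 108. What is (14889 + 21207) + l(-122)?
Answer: 76741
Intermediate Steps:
l(W) = -103 + W**2 + W*(-90 + W) (l(W) = 5 + ((W**2 + (W - 90)*W) - 108) = 5 + ((W**2 + (-90 + W)*W) - 108) = 5 + ((W**2 + W*(-90 + W)) - 108) = 5 + (-108 + W**2 + W*(-90 + W)) = -103 + W**2 + W*(-90 + W))
(14889 + 21207) + l(-122) = (14889 + 21207) + (-103 - 90*(-122) + 2*(-122)**2) = 36096 + (-103 + 10980 + 2*14884) = 36096 + (-103 + 10980 + 29768) = 36096 + 40645 = 76741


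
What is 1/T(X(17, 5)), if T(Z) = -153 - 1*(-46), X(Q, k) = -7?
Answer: -1/107 ≈ -0.0093458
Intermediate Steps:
T(Z) = -107 (T(Z) = -153 + 46 = -107)
1/T(X(17, 5)) = 1/(-107) = -1/107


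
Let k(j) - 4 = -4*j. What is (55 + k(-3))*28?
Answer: 1988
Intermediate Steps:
k(j) = 4 - 4*j
(55 + k(-3))*28 = (55 + (4 - 4*(-3)))*28 = (55 + (4 + 12))*28 = (55 + 16)*28 = 71*28 = 1988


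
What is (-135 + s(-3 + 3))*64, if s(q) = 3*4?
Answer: -7872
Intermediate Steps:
s(q) = 12
(-135 + s(-3 + 3))*64 = (-135 + 12)*64 = -123*64 = -7872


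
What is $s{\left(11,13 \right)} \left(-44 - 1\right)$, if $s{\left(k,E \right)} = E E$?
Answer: $-7605$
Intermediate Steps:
$s{\left(k,E \right)} = E^{2}$
$s{\left(11,13 \right)} \left(-44 - 1\right) = 13^{2} \left(-44 - 1\right) = 169 \left(-45\right) = -7605$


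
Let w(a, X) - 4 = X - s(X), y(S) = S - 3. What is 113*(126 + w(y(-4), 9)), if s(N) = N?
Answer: 14690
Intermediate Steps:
y(S) = -3 + S
w(a, X) = 4 (w(a, X) = 4 + (X - X) = 4 + 0 = 4)
113*(126 + w(y(-4), 9)) = 113*(126 + 4) = 113*130 = 14690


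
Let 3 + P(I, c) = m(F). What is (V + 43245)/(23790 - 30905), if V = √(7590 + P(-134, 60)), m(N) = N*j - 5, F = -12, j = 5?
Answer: -8649/1423 - √7522/7115 ≈ -6.0902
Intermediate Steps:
m(N) = -5 + 5*N (m(N) = N*5 - 5 = 5*N - 5 = -5 + 5*N)
P(I, c) = -68 (P(I, c) = -3 + (-5 + 5*(-12)) = -3 + (-5 - 60) = -3 - 65 = -68)
V = √7522 (V = √(7590 - 68) = √7522 ≈ 86.729)
(V + 43245)/(23790 - 30905) = (√7522 + 43245)/(23790 - 30905) = (43245 + √7522)/(-7115) = (43245 + √7522)*(-1/7115) = -8649/1423 - √7522/7115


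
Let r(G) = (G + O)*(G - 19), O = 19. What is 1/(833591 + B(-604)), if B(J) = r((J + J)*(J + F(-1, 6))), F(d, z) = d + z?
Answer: 1/523586215694 ≈ 1.9099e-12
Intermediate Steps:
r(G) = (-19 + G)*(19 + G) (r(G) = (G + 19)*(G - 19) = (19 + G)*(-19 + G) = (-19 + G)*(19 + G))
B(J) = -361 + 4*J²*(5 + J)² (B(J) = -361 + ((J + J)*(J + (-1 + 6)))² = -361 + ((2*J)*(J + 5))² = -361 + ((2*J)*(5 + J))² = -361 + (2*J*(5 + J))² = -361 + 4*J²*(5 + J)²)
1/(833591 + B(-604)) = 1/(833591 + (-361 + 4*(-604)²*(5 - 604)²)) = 1/(833591 + (-361 + 4*364816*(-599)²)) = 1/(833591 + (-361 + 4*364816*358801)) = 1/(833591 + (-361 + 523585382464)) = 1/(833591 + 523585382103) = 1/523586215694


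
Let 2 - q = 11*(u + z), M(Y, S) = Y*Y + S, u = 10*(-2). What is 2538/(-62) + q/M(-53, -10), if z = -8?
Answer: -3542321/86769 ≈ -40.825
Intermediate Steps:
u = -20
M(Y, S) = S + Y² (M(Y, S) = Y² + S = S + Y²)
q = 310 (q = 2 - 11*(-20 - 8) = 2 - 11*(-28) = 2 - 1*(-308) = 2 + 308 = 310)
2538/(-62) + q/M(-53, -10) = 2538/(-62) + 310/(-10 + (-53)²) = 2538*(-1/62) + 310/(-10 + 2809) = -1269/31 + 310/2799 = -3542321/86769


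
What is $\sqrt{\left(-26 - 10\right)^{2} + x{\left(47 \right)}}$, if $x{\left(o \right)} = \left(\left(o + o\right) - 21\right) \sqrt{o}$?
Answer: $\sqrt{1296 + 73 \sqrt{47}} \approx 42.385$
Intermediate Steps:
$x{\left(o \right)} = \sqrt{o} \left(-21 + 2 o\right)$ ($x{\left(o \right)} = \left(2 o - 21\right) \sqrt{o} = \left(-21 + 2 o\right) \sqrt{o} = \sqrt{o} \left(-21 + 2 o\right)$)
$\sqrt{\left(-26 - 10\right)^{2} + x{\left(47 \right)}} = \sqrt{\left(-26 - 10\right)^{2} + \sqrt{47} \left(-21 + 2 \cdot 47\right)} = \sqrt{\left(-36\right)^{2} + \sqrt{47} \left(-21 + 94\right)} = \sqrt{1296 + \sqrt{47} \cdot 73} = \sqrt{1296 + 73 \sqrt{47}}$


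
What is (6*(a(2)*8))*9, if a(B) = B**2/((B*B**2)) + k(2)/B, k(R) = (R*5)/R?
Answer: 1296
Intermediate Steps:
k(R) = 5 (k(R) = (5*R)/R = 5)
a(B) = 6/B (a(B) = B**2/((B*B**2)) + 5/B = B**2/(B**3) + 5/B = B**2/B**3 + 5/B = 1/B + 5/B = 6/B)
(6*(a(2)*8))*9 = (6*((6/2)*8))*9 = (6*((6*(1/2))*8))*9 = (6*(3*8))*9 = (6*24)*9 = 144*9 = 1296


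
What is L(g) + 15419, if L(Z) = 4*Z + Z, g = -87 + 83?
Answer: 15399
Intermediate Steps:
g = -4
L(Z) = 5*Z
L(g) + 15419 = 5*(-4) + 15419 = -20 + 15419 = 15399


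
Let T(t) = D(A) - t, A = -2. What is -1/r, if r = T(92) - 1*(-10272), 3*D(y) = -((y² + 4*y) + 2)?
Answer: -3/30542 ≈ -9.8225e-5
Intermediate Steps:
D(y) = -⅔ - 4*y/3 - y²/3 (D(y) = (-((y² + 4*y) + 2))/3 = (-(2 + y² + 4*y))/3 = (-2 - y² - 4*y)/3 = -⅔ - 4*y/3 - y²/3)
T(t) = ⅔ - t (T(t) = (-⅔ - 4/3*(-2) - ⅓*(-2)²) - t = (-⅔ + 8/3 - ⅓*4) - t = (-⅔ + 8/3 - 4/3) - t = ⅔ - t)
r = 30542/3 (r = (⅔ - 1*92) - 1*(-10272) = (⅔ - 92) + 10272 = -274/3 + 10272 = 30542/3 ≈ 10181.)
-1/r = -1/30542/3 = -1*3/30542 = -3/30542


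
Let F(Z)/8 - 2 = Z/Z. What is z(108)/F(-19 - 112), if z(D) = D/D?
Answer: 1/24 ≈ 0.041667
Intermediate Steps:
F(Z) = 24 (F(Z) = 16 + 8*(Z/Z) = 16 + 8*1 = 16 + 8 = 24)
z(D) = 1
z(108)/F(-19 - 112) = 1/24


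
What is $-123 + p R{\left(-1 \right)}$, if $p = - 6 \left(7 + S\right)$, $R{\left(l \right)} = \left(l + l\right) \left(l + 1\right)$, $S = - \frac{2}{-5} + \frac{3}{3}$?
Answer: $-123$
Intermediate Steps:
$S = \frac{7}{5}$ ($S = \left(-2\right) \left(- \frac{1}{5}\right) + 3 \cdot \frac{1}{3} = \frac{2}{5} + 1 = \frac{7}{5} \approx 1.4$)
$R{\left(l \right)} = 2 l \left(1 + l\right)$
$p = - \frac{252}{5}$ ($p = - 6 \left(7 + \frac{7}{5}\right) = \left(-6\right) \frac{42}{5} = - \frac{252}{5} \approx -50.4$)
$-123 + p R{\left(-1 \right)} = -123 - \frac{252 \cdot 2 \left(-1\right) \left(1 - 1\right)}{5} = -123 - \frac{252 \cdot 2 \left(-1\right) 0}{5} = -123 - 0 = -123 + 0 = -123$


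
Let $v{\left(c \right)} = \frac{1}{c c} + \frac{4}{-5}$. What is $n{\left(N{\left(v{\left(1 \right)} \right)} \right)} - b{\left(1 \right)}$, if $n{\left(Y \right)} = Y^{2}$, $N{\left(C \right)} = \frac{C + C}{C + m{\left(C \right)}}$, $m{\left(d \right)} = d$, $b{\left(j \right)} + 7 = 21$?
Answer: $-13$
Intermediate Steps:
$b{\left(j \right)} = 14$ ($b{\left(j \right)} = -7 + 21 = 14$)
$v{\left(c \right)} = - \frac{4}{5} + \frac{1}{c^{2}}$ ($v{\left(c \right)} = \frac{1}{c^{2}} + 4 \left(- \frac{1}{5}\right) = \frac{1}{c^{2}} - \frac{4}{5} = - \frac{4}{5} + \frac{1}{c^{2}}$)
$N{\left(C \right)} = 1$ ($N{\left(C \right)} = \frac{C + C}{C + C} = \frac{2 C}{2 C} = 2 C \frac{1}{2 C} = 1$)
$n{\left(N{\left(v{\left(1 \right)} \right)} \right)} - b{\left(1 \right)} = 1^{2} - 14 = 1 - 14 = -13$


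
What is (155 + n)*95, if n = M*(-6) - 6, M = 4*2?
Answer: 9595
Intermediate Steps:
M = 8
n = -54 (n = 8*(-6) - 6 = -48 - 6 = -54)
(155 + n)*95 = (155 - 54)*95 = 101*95 = 9595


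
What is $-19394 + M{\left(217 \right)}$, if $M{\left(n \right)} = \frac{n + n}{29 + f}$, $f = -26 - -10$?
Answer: $- \frac{251688}{13} \approx -19361.0$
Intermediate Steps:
$f = -16$ ($f = -26 + 10 = -16$)
$M{\left(n \right)} = \frac{2 n}{13}$ ($M{\left(n \right)} = \frac{n + n}{29 - 16} = \frac{2 n}{13}$)
$-19394 + M{\left(217 \right)} = -19394 + \frac{2}{13} \cdot 217 = -19394 + \frac{434}{13} = - \frac{251688}{13}$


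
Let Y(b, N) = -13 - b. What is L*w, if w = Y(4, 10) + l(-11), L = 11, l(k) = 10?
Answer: -77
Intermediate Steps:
w = -7 (w = (-13 - 1*4) + 10 = (-13 - 4) + 10 = -17 + 10 = -7)
L*w = 11*(-7) = -77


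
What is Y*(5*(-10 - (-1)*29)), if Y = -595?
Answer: -56525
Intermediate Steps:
Y*(5*(-10 - (-1)*29)) = -2975*(-10 - (-1)*29) = -2975*(-10 - 1*(-29)) = -2975*(-10 + 29) = -2975*19 = -595*95 = -56525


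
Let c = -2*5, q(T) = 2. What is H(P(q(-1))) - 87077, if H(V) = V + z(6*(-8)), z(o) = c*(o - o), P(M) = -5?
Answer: -87082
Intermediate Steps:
c = -10
z(o) = 0 (z(o) = -10*(o - o) = -10*0 = 0)
H(V) = V (H(V) = V + 0 = V)
H(P(q(-1))) - 87077 = -5 - 87077 = -87082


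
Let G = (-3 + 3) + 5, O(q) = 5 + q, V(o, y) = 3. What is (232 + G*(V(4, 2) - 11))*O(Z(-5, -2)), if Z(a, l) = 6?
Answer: 2112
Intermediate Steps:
G = 5 (G = 0 + 5 = 5)
(232 + G*(V(4, 2) - 11))*O(Z(-5, -2)) = (232 + 5*(3 - 11))*(5 + 6) = (232 + 5*(-8))*11 = (232 - 40)*11 = 192*11 = 2112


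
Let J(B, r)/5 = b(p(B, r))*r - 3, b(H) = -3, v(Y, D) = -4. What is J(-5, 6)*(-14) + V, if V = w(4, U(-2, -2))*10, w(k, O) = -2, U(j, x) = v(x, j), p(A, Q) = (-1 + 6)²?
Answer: 1450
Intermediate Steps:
p(A, Q) = 25 (p(A, Q) = 5² = 25)
U(j, x) = -4
J(B, r) = -15 - 15*r (J(B, r) = 5*(-3*r - 3) = 5*(-3 - 3*r) = -15 - 15*r)
V = -20 (V = -2*10 = -20)
J(-5, 6)*(-14) + V = (-15 - 15*6)*(-14) - 20 = (-15 - 90)*(-14) - 20 = -105*(-14) - 20 = 1470 - 20 = 1450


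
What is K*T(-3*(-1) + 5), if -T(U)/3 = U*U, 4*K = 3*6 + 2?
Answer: -960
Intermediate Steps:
K = 5 (K = (3*6 + 2)/4 = (18 + 2)/4 = (¼)*20 = 5)
T(U) = -3*U² (T(U) = -3*U*U = -3*U²)
K*T(-3*(-1) + 5) = 5*(-3*(-3*(-1) + 5)²) = 5*(-3*(3 + 5)²) = 5*(-3*8²) = 5*(-3*64) = 5*(-192) = -960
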